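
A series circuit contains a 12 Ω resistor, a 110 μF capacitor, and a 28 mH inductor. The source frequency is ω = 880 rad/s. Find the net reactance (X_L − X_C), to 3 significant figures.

14.3 Ω

X_L = ωL = 24.6 Ω
X_C = 1/(ωC) = 10.3 Ω
X = 24.6 − 10.3 = 14.3 Ω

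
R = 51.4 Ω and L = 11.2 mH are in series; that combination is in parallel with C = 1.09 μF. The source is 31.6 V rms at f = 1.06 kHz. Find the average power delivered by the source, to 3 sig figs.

ω = 2πf = 6660 rad/s
X_L = ωL = 74.6 Ω
X_C = 1/(ωC) = 138 Ω
Branch 1 (R+jX_L): Z₁ = 51.4 + j74.6 Ω, |Z₁| = 90.6 Ω
Branch 2 (−jX_C): Z₂ = −j138 Ω
Parallel: Z = Z₁Z₂/(Z₁+Z₂), |Z| = 153 Ω, ∠Z = 16.3°
I = V/|Z| = 206 mA
P = VI cos φ = 31.6 × 0.206 × cos(16.3°) = 6.25 W

6.25 W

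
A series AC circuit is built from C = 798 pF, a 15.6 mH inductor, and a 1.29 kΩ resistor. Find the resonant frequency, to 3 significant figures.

45.1 kHz

ω₀ = 1/√(LC) = 1/√(0.0156 × 7.98e-10) = 283400 rad/s
f₀ = ω₀/(2π) = 45.1 kHz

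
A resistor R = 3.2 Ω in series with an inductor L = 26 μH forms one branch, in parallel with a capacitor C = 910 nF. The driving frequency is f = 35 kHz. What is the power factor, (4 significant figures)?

ω = 2πf = 219900 rad/s
X_L = ωL = 5.718 Ω
X_C = 1/(ωC) = 4.997 Ω
Branch 1 (R+jX_L): Z₁ = 3.200 + j5.718 Ω, |Z₁| = 6.552 Ω
Branch 2 (−jX_C): Z₂ = −j4.997 Ω
Parallel: Z = Z₁Z₂/(Z₁+Z₂), |Z| = 9.982 Ω, ∠Z = -41.93°
cos φ = cos(-41.93°) = 0.7440

0.7440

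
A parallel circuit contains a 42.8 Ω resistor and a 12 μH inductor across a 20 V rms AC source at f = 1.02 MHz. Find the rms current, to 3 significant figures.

535 mA

ω = 2πf = 6.409e+06 rad/s
X_L = ωL = 76.9 Ω
Parallel: admittances add. Y = 1/R + 1/(jωL)
Y = (0.0234 − j0.0130) S
|Y| = 0.0267 S → |Z| = 1/|Y| = 37.4 Ω, ∠Z = −∠Y = 29.1°
I = V/|Z| = 20/37.4 = 535 mA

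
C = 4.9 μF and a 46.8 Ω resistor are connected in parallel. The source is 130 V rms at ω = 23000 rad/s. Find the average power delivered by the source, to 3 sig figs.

361 W

X_C = 1/(ωC) = 8.87 Ω
Parallel: admittances add. Y = 1/R + jωC
Y = (0.0214 + j0.113) S
|Y| = 0.115 S → |Z| = 1/|Y| = 8.72 Ω, ∠Z = −∠Y = -79.3°
I = V/|Z| = 14.9 A
P = VI cos φ = 130 × 14.9 × cos(-79.3°) = 361 W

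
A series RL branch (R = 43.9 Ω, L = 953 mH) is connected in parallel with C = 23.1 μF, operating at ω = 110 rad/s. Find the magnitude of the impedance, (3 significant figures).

X_L = ωL = 105 Ω
X_C = 1/(ωC) = 394 Ω
Branch 1 (R+jX_L): Z₁ = 43.9 + j105 Ω, |Z₁| = 114 Ω
Branch 2 (−jX_C): Z₂ = −j394 Ω
Parallel: Z = Z₁Z₂/(Z₁+Z₂), |Z| = 153 Ω, ∠Z = 58.6°

153 Ω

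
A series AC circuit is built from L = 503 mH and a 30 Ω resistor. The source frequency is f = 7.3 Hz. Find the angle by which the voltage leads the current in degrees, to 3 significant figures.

37.6°

ω = 2πf = 45.87 rad/s
X_L = ωL = 23.1 Ω
Z = 30.0 + j23.1 Ω
|Z| = √(30.0² + 23.1²) = 37.8 Ω
∠Z = arctan(23.1/30.0) = 37.6°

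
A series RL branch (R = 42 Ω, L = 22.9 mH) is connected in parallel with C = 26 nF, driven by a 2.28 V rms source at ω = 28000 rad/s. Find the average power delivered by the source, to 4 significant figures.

X_L = ωL = 641.2 Ω
X_C = 1/(ωC) = 1374 Ω
Branch 1 (R+jX_L): Z₁ = 42.00 + j641.2 Ω, |Z₁| = 642.6 Ω
Branch 2 (−jX_C): Z₂ = −j1374 Ω
Parallel: Z = Z₁Z₂/(Z₁+Z₂), |Z| = 1203 Ω, ∠Z = 82.97°
I = V/|Z| = 1.895 mA
P = VI cos φ = 2.28 × 0.001895 × cos(82.97°) = 528.8 μW

528.8 μW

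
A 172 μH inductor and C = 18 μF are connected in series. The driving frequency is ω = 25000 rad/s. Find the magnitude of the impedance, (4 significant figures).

X_L = ωL = 4.300 Ω
X_C = 1/(ωC) = 2.222 Ω
Net reactance X = X_L − X_C = 2.078 Ω
Z = j2.078 Ω
|Z| = √(0² + 2.078²) = 2.078 Ω

2.078 Ω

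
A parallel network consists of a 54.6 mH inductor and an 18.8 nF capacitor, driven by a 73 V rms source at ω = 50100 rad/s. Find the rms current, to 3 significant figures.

42.1 mA

X_L = ωL = 2740 Ω
X_C = 1/(ωC) = 1060 Ω
Parallel: admittances add. Y = 1/(jωL) + jωC
Y = (0 + j0.000576) S
|Y| = 0.000576 S → |Z| = 1/|Y| = 1740 Ω, ∠Z = −∠Y = -90.0°
I = V/|Z| = 73/1740 = 42.1 mA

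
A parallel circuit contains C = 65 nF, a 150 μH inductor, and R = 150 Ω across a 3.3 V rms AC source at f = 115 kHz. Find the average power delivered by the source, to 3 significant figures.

ω = 2πf = 722600 rad/s
X_L = ωL = 108 Ω
X_C = 1/(ωC) = 21.3 Ω
Parallel: admittances add. Y = 1/R + 1/(jωL) + jωC
Y = (0.00667 + j0.0377) S
|Y| = 0.0383 S → |Z| = 1/|Y| = 26.1 Ω, ∠Z = −∠Y = -80.0°
I = V/|Z| = 126 mA
P = VI cos φ = 3.3 × 0.126 × cos(-80.0°) = 72.6 mW

72.6 mW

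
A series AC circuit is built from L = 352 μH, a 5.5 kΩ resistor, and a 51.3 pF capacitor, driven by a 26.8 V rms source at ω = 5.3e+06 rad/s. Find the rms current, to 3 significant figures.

4.63 mA

X_L = ωL = 1870 Ω
X_C = 1/(ωC) = 3680 Ω
Net reactance X = X_L − X_C = -1810 Ω
Z = 5500 − j1810 Ω
|Z| = √(5500² + 1810²) = 5790 Ω
I = V/|Z| = 26.8/5790 = 4.63 mA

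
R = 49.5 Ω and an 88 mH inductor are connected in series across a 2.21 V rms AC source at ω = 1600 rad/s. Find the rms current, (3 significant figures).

14.8 mA

X_L = ωL = 141 Ω
Z = 49.5 + j141 Ω
|Z| = √(49.5² + 141²) = 149 Ω
I = V/|Z| = 2.21/149 = 14.8 mA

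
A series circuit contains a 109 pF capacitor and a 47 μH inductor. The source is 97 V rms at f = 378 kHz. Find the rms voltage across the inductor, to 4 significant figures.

ω = 2πf = 2.375e+06 rad/s
X_L = ωL = 111.6 Ω
X_C = 1/(ωC) = 3863 Ω
Net reactance X = X_L − X_C = -3751 Ω
Z = − j3751 Ω
|Z| = √(0² + 3751²) = 3751 Ω
I = V/|Z| = 25.86 mA
V_L = I·|Z_L| = 0.02586 × 111.6 = 2.887 V

2.887 V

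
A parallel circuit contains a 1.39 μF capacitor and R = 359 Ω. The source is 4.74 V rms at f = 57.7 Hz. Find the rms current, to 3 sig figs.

ω = 2πf = 362.5 rad/s
X_C = 1/(ωC) = 1980 Ω
Parallel: admittances add. Y = 1/R + jωC
Y = (0.00279 + j0.000504) S
|Y| = 0.00283 S → |Z| = 1/|Y| = 353 Ω, ∠Z = −∠Y = -10.3°
I = V/|Z| = 4.74/353 = 13.4 mA

13.4 mA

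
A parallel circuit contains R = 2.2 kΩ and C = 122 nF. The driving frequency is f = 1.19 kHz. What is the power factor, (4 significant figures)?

ω = 2πf = 7477 rad/s
X_C = 1/(ωC) = 1096 Ω
Parallel: admittances add. Y = 1/R + jωC
Y = (0.0004545 + j0.0009122) S
|Y| = 0.001019 S → |Z| = 1/|Y| = 981.2 Ω, ∠Z = −∠Y = -63.51°
cos φ = cos(-63.51°) = 0.4460

0.4460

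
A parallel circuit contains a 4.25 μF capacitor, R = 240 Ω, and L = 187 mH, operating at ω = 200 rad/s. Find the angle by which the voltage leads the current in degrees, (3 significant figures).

X_L = ωL = 37.4 Ω
X_C = 1/(ωC) = 1180 Ω
Parallel: admittances add. Y = 1/R + 1/(jωL) + jωC
Y = (0.00417 − j0.0259) S
|Y| = 0.0262 S → |Z| = 1/|Y| = 38.1 Ω, ∠Z = −∠Y = 80.9°

80.9°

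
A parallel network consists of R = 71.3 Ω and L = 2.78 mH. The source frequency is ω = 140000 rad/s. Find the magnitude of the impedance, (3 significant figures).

70.1 Ω

X_L = ωL = 389 Ω
Parallel: admittances add. Y = 1/R + 1/(jωL)
Y = (0.0140 − j0.00257) S
|Y| = 0.0143 S → |Z| = 1/|Y| = 70.1 Ω, ∠Z = −∠Y = 10.4°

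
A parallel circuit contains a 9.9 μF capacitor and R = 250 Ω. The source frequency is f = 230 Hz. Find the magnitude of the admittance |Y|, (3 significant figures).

ω = 2πf = 1445 rad/s
X_C = 1/(ωC) = 69.9 Ω
Parallel: admittances add. Y = 1/R + jωC
Y = (0.00400 + j0.0143) S
|Y| = 0.0149 S → |Z| = 1/|Y| = 67.3 Ω, ∠Z = −∠Y = -74.4°

14.9 mS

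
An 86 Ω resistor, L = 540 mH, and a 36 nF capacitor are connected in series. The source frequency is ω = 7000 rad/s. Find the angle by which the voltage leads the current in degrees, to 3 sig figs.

X_L = ωL = 3780 Ω
X_C = 1/(ωC) = 3970 Ω
Net reactance X = X_L − X_C = -188 Ω
Z = 86.0 − j188 Ω
|Z| = √(86.0² + 188²) = 207 Ω
∠Z = arctan(-188/86.0) = -65.4°

-65.4°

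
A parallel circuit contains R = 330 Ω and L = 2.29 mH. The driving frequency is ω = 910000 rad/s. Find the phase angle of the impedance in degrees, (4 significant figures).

X_L = ωL = 2084 Ω
Parallel: admittances add. Y = 1/R + 1/(jωL)
Y = (0.003030 − j0.0004799) S
|Y| = 0.003068 S → |Z| = 1/|Y| = 325.9 Ω, ∠Z = −∠Y = 8.998°

8.998°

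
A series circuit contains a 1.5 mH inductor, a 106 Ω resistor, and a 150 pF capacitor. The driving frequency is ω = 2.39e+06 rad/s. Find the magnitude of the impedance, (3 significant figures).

X_L = ωL = 3580 Ω
X_C = 1/(ωC) = 2790 Ω
Net reactance X = X_L − X_C = 796 Ω
Z = 106 + j796 Ω
|Z| = √(106² + 796²) = 803 Ω

803 Ω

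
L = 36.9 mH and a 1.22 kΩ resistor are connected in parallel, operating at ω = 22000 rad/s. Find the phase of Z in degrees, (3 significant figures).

X_L = ωL = 812 Ω
Parallel: admittances add. Y = 1/R + 1/(jωL)
Y = (0.000820 − j0.00123) S
|Y| = 0.00148 S → |Z| = 1/|Y| = 676 Ω, ∠Z = −∠Y = 56.4°

56.4°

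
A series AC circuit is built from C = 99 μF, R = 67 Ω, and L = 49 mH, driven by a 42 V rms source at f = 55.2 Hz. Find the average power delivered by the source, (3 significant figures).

25.5 W

ω = 2πf = 346.8 rad/s
X_L = ωL = 17.0 Ω
X_C = 1/(ωC) = 29.1 Ω
Net reactance X = X_L − X_C = -12.1 Ω
Z = 67.0 − j12.1 Ω
|Z| = √(67.0² + 12.1²) = 68.1 Ω
∠Z = arctan(-12.1/67.0) = -10.3°
I = V/|Z| = 617 mA
P = VI cos φ = 42 × 0.617 × cos(-10.3°) = 25.5 W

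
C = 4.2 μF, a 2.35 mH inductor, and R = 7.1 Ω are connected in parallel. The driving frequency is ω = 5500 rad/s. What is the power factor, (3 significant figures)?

0.933

X_L = ωL = 12.9 Ω
X_C = 1/(ωC) = 43.3 Ω
Parallel: admittances add. Y = 1/R + 1/(jωL) + jωC
Y = (0.141 − j0.0543) S
|Y| = 0.151 S → |Z| = 1/|Y| = 6.63 Ω, ∠Z = −∠Y = 21.1°
cos φ = cos(21.1°) = 0.933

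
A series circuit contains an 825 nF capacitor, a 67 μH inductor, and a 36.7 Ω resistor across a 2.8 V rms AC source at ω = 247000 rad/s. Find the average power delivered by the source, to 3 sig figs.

194 mW

X_L = ωL = 16.5 Ω
X_C = 1/(ωC) = 4.91 Ω
Net reactance X = X_L − X_C = 11.6 Ω
Z = 36.7 + j11.6 Ω
|Z| = √(36.7² + 11.6²) = 38.5 Ω
∠Z = arctan(11.6/36.7) = 17.6°
I = V/|Z| = 72.7 mA
P = VI cos φ = 2.8 × 0.0727 × cos(17.6°) = 194 mW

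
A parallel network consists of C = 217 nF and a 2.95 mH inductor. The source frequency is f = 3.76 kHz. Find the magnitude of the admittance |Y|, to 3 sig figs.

9.22 mS

ω = 2πf = 23620 rad/s
X_L = ωL = 69.7 Ω
X_C = 1/(ωC) = 195 Ω
Parallel: admittances add. Y = 1/(jωL) + jωC
Y = (0 − j0.00922) S
|Y| = 0.00922 S → |Z| = 1/|Y| = 108 Ω, ∠Z = −∠Y = 90.0°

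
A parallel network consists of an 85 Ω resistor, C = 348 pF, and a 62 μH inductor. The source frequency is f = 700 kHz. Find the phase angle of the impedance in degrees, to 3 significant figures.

10.3°

ω = 2πf = 4.398e+06 rad/s
X_L = ωL = 273 Ω
X_C = 1/(ωC) = 653 Ω
Parallel: admittances add. Y = 1/R + 1/(jωL) + jωC
Y = (0.0118 − j0.00214) S
|Y| = 0.0120 S → |Z| = 1/|Y| = 83.6 Ω, ∠Z = −∠Y = 10.3°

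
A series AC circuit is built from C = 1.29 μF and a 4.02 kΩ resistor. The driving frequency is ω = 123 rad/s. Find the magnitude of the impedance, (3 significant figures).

7480 Ω

X_C = 1/(ωC) = 6300 Ω
Z = 4020 − j6300 Ω
|Z| = √(4020² + 6300²) = 7480 Ω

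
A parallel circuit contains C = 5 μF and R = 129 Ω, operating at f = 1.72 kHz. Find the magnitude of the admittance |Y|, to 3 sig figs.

54.6 mS

ω = 2πf = 10810 rad/s
X_C = 1/(ωC) = 18.5 Ω
Parallel: admittances add. Y = 1/R + jωC
Y = (0.00775 + j0.0540) S
|Y| = 0.0546 S → |Z| = 1/|Y| = 18.3 Ω, ∠Z = −∠Y = -81.8°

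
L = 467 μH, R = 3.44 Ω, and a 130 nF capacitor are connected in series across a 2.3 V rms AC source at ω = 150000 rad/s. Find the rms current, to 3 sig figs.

X_L = ωL = 70.0 Ω
X_C = 1/(ωC) = 51.3 Ω
Net reactance X = X_L − X_C = 18.8 Ω
Z = 3.44 + j18.8 Ω
|Z| = √(3.44² + 18.8²) = 19.1 Ω
I = V/|Z| = 2.3/19.1 = 121 mA

121 mA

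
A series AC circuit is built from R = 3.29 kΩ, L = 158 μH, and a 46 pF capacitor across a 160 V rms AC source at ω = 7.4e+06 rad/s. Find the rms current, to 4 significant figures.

42.84 mA

X_L = ωL = 1169 Ω
X_C = 1/(ωC) = 2938 Ω
Net reactance X = X_L − X_C = -1769 Ω
Z = 3290 − j1769 Ω
|Z| = √(3290² + 1769²) = 3735 Ω
I = V/|Z| = 160/3735 = 42.84 mA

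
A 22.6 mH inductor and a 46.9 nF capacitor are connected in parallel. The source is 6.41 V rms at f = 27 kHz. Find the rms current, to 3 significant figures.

ω = 2πf = 169600 rad/s
X_L = ωL = 3830 Ω
X_C = 1/(ωC) = 126 Ω
Parallel: admittances add. Y = 1/(jωL) + jωC
Y = (0 + j0.00770) S
|Y| = 0.00770 S → |Z| = 1/|Y| = 130 Ω, ∠Z = −∠Y = -90.0°
I = V/|Z| = 6.41/130 = 49.3 mA

49.3 mA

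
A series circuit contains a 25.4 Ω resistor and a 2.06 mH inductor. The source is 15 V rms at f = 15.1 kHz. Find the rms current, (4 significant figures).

76.11 mA

ω = 2πf = 94880 rad/s
X_L = ωL = 195.4 Ω
Z = 25.40 + j195.4 Ω
|Z| = √(25.40² + 195.4²) = 197.1 Ω
I = V/|Z| = 15/197.1 = 76.11 mA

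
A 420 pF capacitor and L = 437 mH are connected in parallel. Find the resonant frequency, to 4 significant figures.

ω₀ = 1/√(LC) = 1/√(0.437 × 4.2e-10) = 73810 rad/s
f₀ = ω₀/(2π) = 11.75 kHz

11.75 kHz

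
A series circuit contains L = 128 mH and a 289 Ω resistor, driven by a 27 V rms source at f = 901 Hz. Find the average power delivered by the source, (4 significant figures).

ω = 2πf = 5661 rad/s
X_L = ωL = 724.6 Ω
Z = 289.0 + j724.6 Ω
|Z| = √(289.0² + 724.6²) = 780.1 Ω
∠Z = arctan(724.6/289.0) = 68.26°
I = V/|Z| = 34.61 mA
P = VI cos φ = 27 × 0.03461 × cos(68.26°) = 346.2 mW

346.2 mW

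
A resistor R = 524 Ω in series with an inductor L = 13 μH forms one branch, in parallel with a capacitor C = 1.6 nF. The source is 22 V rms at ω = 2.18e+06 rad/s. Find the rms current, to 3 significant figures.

85.4 mA

X_L = ωL = 28.3 Ω
X_C = 1/(ωC) = 287 Ω
Branch 1 (R+jX_L): Z₁ = 524 + j28.3 Ω, |Z₁| = 525 Ω
Branch 2 (−jX_C): Z₂ = −j287 Ω
Parallel: Z = Z₁Z₂/(Z₁+Z₂), |Z| = 258 Ω, ∠Z = -60.7°
I = V/|Z| = 22/258 = 85.4 mA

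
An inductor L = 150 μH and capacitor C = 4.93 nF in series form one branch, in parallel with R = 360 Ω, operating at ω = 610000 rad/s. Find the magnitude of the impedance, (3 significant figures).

X_L = ωL = 91.5 Ω
X_C = 1/(ωC) = 333 Ω
Branch 1: Z₁ = R = 360 Ω
Branch 2 (series LC): Z₂ = j(X_L − X_C) = −j241 Ω
Parallel: Z = Z₁Z₂/(Z₁+Z₂), |Z| = 200 Ω, ∠Z = -56.2°

200 Ω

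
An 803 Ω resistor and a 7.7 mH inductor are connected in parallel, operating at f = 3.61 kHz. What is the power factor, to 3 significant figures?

0.213

ω = 2πf = 22680 rad/s
X_L = ωL = 175 Ω
Parallel: admittances add. Y = 1/R + 1/(jωL)
Y = (0.00125 − j0.00573) S
|Y| = 0.00586 S → |Z| = 1/|Y| = 171 Ω, ∠Z = −∠Y = 77.7°
cos φ = cos(77.7°) = 0.213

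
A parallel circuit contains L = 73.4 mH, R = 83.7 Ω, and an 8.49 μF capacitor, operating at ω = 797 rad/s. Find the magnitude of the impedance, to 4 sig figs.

63.32 Ω

X_L = ωL = 58.50 Ω
X_C = 1/(ωC) = 147.8 Ω
Parallel: admittances add. Y = 1/R + 1/(jωL) + jωC
Y = (0.01195 − j0.01033) S
|Y| = 0.01579 S → |Z| = 1/|Y| = 63.32 Ω, ∠Z = −∠Y = 40.84°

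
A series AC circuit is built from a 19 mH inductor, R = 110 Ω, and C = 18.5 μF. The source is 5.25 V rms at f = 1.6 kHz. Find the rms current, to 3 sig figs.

24.3 mA

ω = 2πf = 10050 rad/s
X_L = ωL = 191 Ω
X_C = 1/(ωC) = 5.38 Ω
Net reactance X = X_L − X_C = 186 Ω
Z = 110 + j186 Ω
|Z| = √(110² + 186²) = 216 Ω
I = V/|Z| = 5.25/216 = 24.3 mA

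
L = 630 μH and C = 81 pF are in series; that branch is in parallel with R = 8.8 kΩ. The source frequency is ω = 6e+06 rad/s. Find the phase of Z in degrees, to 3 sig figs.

X_L = ωL = 3780 Ω
X_C = 1/(ωC) = 2060 Ω
Branch 1: Z₁ = R = 8800 Ω
Branch 2 (series LC): Z₂ = j(X_L − X_C) = j1720 Ω
Parallel: Z = Z₁Z₂/(Z₁+Z₂), |Z| = 1690 Ω, ∠Z = 78.9°

78.9°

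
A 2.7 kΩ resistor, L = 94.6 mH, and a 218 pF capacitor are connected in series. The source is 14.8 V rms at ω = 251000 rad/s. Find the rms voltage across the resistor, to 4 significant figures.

X_L = ωL = 23740 Ω
X_C = 1/(ωC) = 18280 Ω
Net reactance X = X_L − X_C = 5469 Ω
Z = 2700 + j5469 Ω
|Z| = √(2700² + 5469²) = 6099 Ω
I = V/|Z| = 2.427 mA
V_R = I·|Z_R| = 0.002427 × 2700 = 6.552 V

6.552 V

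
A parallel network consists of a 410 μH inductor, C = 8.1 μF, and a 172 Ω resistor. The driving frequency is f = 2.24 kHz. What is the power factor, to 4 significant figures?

ω = 2πf = 14070 rad/s
X_L = ωL = 5.770 Ω
X_C = 1/(ωC) = 8.772 Ω
Parallel: admittances add. Y = 1/R + 1/(jωL) + jωC
Y = (0.005814 − j0.05929) S
|Y| = 0.05958 S → |Z| = 1/|Y| = 16.78 Ω, ∠Z = −∠Y = 84.40°
cos φ = cos(84.40°) = 0.09759

0.09759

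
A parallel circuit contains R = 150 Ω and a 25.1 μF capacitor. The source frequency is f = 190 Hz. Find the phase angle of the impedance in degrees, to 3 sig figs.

-77.5°

ω = 2πf = 1194 rad/s
X_C = 1/(ωC) = 33.4 Ω
Parallel: admittances add. Y = 1/R + jωC
Y = (0.00667 + j0.0300) S
|Y| = 0.0307 S → |Z| = 1/|Y| = 32.6 Ω, ∠Z = −∠Y = -77.5°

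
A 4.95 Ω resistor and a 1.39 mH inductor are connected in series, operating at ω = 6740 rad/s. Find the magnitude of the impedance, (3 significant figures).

10.6 Ω

X_L = ωL = 9.37 Ω
Z = 4.95 + j9.37 Ω
|Z| = √(4.95² + 9.37²) = 10.6 Ω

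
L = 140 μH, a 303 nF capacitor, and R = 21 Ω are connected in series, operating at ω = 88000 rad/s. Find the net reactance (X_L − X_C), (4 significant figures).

X_L = ωL = 12.32 Ω
X_C = 1/(ωC) = 37.50 Ω
X = 12.32 − 37.50 = -25.18 Ω

-25.18 Ω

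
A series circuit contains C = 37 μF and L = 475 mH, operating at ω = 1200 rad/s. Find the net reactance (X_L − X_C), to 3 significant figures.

X_L = ωL = 570 Ω
X_C = 1/(ωC) = 22.5 Ω
X = 570 − 22.5 = 547 Ω

547 Ω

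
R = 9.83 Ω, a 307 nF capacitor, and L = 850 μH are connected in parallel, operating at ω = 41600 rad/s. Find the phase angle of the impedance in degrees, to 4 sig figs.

8.668°

X_L = ωL = 35.36 Ω
X_C = 1/(ωC) = 78.30 Ω
Parallel: admittances add. Y = 1/R + 1/(jωL) + jωC
Y = (0.1017 − j0.01551) S
|Y| = 0.1029 S → |Z| = 1/|Y| = 9.718 Ω, ∠Z = −∠Y = 8.668°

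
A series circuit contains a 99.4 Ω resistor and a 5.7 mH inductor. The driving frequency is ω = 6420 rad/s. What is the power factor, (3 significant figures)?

X_L = ωL = 36.6 Ω
Z = 99.4 + j36.6 Ω
|Z| = √(99.4² + 36.6²) = 106 Ω
∠Z = arctan(36.6/99.4) = 20.2°
cos φ = cos(20.2°) = 0.938

0.938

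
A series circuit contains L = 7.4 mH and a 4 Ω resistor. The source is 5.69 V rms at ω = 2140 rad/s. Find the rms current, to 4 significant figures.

348.4 mA

X_L = ωL = 15.84 Ω
Z = 4.000 + j15.84 Ω
|Z| = √(4.000² + 15.84²) = 16.33 Ω
I = V/|Z| = 5.69/16.33 = 348.4 mA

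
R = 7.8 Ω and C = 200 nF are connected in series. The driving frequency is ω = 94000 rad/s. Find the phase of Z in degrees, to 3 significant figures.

X_C = 1/(ωC) = 53.2 Ω
Z = 7.80 − j53.2 Ω
|Z| = √(7.80² + 53.2²) = 53.8 Ω
∠Z = arctan(-53.2/7.80) = -81.7°

-81.7°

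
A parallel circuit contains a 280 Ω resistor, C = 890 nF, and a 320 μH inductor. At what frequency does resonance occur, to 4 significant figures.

9.431 kHz

ω₀ = 1/√(LC) = 1/√(0.00032 × 8.9e-07) = 59260 rad/s
f₀ = ω₀/(2π) = 9.431 kHz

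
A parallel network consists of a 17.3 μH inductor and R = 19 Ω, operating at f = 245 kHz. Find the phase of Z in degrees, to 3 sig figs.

ω = 2πf = 1.539e+06 rad/s
X_L = ωL = 26.6 Ω
Parallel: admittances add. Y = 1/R + 1/(jωL)
Y = (0.0526 − j0.0375) S
|Y| = 0.0647 S → |Z| = 1/|Y| = 15.5 Ω, ∠Z = −∠Y = 35.5°

35.5°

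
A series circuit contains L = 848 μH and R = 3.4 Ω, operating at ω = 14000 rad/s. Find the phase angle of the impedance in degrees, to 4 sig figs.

74.02°

X_L = ωL = 11.87 Ω
Z = 3.400 + j11.87 Ω
|Z| = √(3.400² + 11.87²) = 12.35 Ω
∠Z = arctan(11.87/3.400) = 74.02°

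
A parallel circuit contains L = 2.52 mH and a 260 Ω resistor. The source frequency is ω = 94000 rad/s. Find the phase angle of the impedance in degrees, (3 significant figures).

47.7°

X_L = ωL = 237 Ω
Parallel: admittances add. Y = 1/R + 1/(jωL)
Y = (0.00385 − j0.00422) S
|Y| = 0.00571 S → |Z| = 1/|Y| = 175 Ω, ∠Z = −∠Y = 47.7°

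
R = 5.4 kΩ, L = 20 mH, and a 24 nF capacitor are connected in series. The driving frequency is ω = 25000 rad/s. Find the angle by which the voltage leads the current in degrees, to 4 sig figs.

-12.19°

X_L = ωL = 500.0 Ω
X_C = 1/(ωC) = 1667 Ω
Net reactance X = X_L − X_C = -1167 Ω
Z = 5400 − j1167 Ω
|Z| = √(5400² + 1167²) = 5525 Ω
∠Z = arctan(-1167/5400) = -12.19°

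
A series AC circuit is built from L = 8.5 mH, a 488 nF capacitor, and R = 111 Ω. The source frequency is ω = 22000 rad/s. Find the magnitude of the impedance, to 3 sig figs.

X_L = ωL = 187 Ω
X_C = 1/(ωC) = 93.1 Ω
Net reactance X = X_L − X_C = 93.9 Ω
Z = 111 + j93.9 Ω
|Z| = √(111² + 93.9²) = 145 Ω

145 Ω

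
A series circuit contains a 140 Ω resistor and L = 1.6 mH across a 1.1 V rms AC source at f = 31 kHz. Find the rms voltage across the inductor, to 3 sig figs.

1.00 V

ω = 2πf = 194800 rad/s
X_L = ωL = 312 Ω
Z = 140 + j312 Ω
|Z| = √(140² + 312²) = 342 Ω
I = V/|Z| = 3.22 mA
V_L = I·|Z_L| = 0.00322 × 312 = 1.00 V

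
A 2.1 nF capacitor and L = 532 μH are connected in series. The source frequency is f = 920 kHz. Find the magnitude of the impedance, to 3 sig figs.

2990 Ω

ω = 2πf = 5.781e+06 rad/s
X_L = ωL = 3080 Ω
X_C = 1/(ωC) = 82.4 Ω
Net reactance X = X_L − X_C = 2990 Ω
Z = j2990 Ω
|Z| = √(0² + 2990²) = 2990 Ω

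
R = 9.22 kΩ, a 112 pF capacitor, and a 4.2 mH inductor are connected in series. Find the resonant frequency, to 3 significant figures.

ω₀ = 1/√(LC) = 1/√(0.0042 × 1.12e-10) = 1.458e+06 rad/s
f₀ = ω₀/(2π) = 232 kHz

232 kHz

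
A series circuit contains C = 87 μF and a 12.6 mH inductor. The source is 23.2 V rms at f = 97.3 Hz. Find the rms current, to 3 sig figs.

ω = 2πf = 611.4 rad/s
X_L = ωL = 7.70 Ω
X_C = 1/(ωC) = 18.8 Ω
Net reactance X = X_L − X_C = -11.1 Ω
Z = − j11.1 Ω
|Z| = √(0² + 11.1²) = 11.1 Ω
I = V/|Z| = 23.2/11.1 = 2.09 A

2.09 A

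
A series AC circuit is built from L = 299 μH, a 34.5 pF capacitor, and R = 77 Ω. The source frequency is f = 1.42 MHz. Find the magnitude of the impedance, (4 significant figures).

586.1 Ω

ω = 2πf = 8.922e+06 rad/s
X_L = ωL = 2668 Ω
X_C = 1/(ωC) = 3249 Ω
Net reactance X = X_L − X_C = -581.0 Ω
Z = 77.00 − j581.0 Ω
|Z| = √(77.00² + 581.0²) = 586.1 Ω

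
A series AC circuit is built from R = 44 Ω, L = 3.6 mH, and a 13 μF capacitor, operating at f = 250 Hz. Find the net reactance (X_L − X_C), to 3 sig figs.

-43.3 Ω

ω = 2πf = 1571 rad/s
X_L = ωL = 5.65 Ω
X_C = 1/(ωC) = 49.0 Ω
X = 5.65 − 49.0 = -43.3 Ω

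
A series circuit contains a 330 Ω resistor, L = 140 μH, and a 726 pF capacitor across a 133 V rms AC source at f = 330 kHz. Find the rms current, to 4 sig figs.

ω = 2πf = 2.073e+06 rad/s
X_L = ωL = 290.3 Ω
X_C = 1/(ωC) = 664.3 Ω
Net reactance X = X_L − X_C = -374.0 Ω
Z = 330.0 − j374.0 Ω
|Z| = √(330.0² + 374.0²) = 498.8 Ω
I = V/|Z| = 133/498.8 = 266.6 mA

266.6 mA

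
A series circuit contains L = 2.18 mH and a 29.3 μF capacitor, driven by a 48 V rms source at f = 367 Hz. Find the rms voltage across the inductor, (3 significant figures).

24.7 V

ω = 2πf = 2306 rad/s
X_L = ωL = 5.03 Ω
X_C = 1/(ωC) = 14.8 Ω
Net reactance X = X_L − X_C = -9.77 Ω
Z = − j9.77 Ω
|Z| = √(0² + 9.77²) = 9.77 Ω
I = V/|Z| = 4.91 A
V_L = I·|Z_L| = 4.91 × 5.03 = 24.7 V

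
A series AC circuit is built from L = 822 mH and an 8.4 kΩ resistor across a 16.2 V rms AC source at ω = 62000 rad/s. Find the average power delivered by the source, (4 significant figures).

X_L = ωL = 50960 Ω
Z = 8400 + j50960 Ω
|Z| = √(8400² + 50960²) = 51650 Ω
∠Z = arctan(50960/8400) = 80.64°
I = V/|Z| = 313.6 μA
P = VI cos φ = 16.2 × 0.0003136 × cos(80.64°) = 826.3 μW

826.3 μW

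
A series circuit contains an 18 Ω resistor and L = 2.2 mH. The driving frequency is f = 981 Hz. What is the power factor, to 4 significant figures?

ω = 2πf = 6164 rad/s
X_L = ωL = 13.56 Ω
Z = 18.00 + j13.56 Ω
|Z| = √(18.00² + 13.56²) = 22.54 Ω
∠Z = arctan(13.56/18.00) = 36.99°
cos φ = cos(36.99°) = 0.7987

0.7987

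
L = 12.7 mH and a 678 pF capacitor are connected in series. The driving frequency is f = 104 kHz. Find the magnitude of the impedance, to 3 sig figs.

ω = 2πf = 653500 rad/s
X_L = ωL = 8300 Ω
X_C = 1/(ωC) = 2260 Ω
Net reactance X = X_L − X_C = 6040 Ω
Z = j6040 Ω
|Z| = √(0² + 6040²) = 6040 Ω

6040 Ω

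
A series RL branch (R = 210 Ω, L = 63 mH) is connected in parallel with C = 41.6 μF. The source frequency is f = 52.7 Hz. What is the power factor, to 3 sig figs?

ω = 2πf = 331.1 rad/s
X_L = ωL = 20.9 Ω
X_C = 1/(ωC) = 72.6 Ω
Branch 1 (R+jX_L): Z₁ = 210 + j20.9 Ω, |Z₁| = 211 Ω
Branch 2 (−jX_C): Z₂ = −j72.6 Ω
Parallel: Z = Z₁Z₂/(Z₁+Z₂), |Z| = 70.8 Ω, ∠Z = -70.5°
cos φ = cos(-70.5°) = 0.334

0.334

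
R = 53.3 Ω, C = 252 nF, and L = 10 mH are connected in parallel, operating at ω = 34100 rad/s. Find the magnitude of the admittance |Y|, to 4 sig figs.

X_L = ωL = 341.0 Ω
X_C = 1/(ωC) = 116.4 Ω
Parallel: admittances add. Y = 1/R + 1/(jωL) + jωC
Y = (0.01876 + j0.005661) S
|Y| = 0.01960 S → |Z| = 1/|Y| = 51.03 Ω, ∠Z = −∠Y = -16.79°

19.60 mS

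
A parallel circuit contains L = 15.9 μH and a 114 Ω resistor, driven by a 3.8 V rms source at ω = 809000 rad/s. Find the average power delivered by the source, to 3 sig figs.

X_L = ωL = 12.9 Ω
Parallel: admittances add. Y = 1/R + 1/(jωL)
Y = (0.00877 − j0.0777) S
|Y| = 0.0782 S → |Z| = 1/|Y| = 12.8 Ω, ∠Z = −∠Y = 83.6°
I = V/|Z| = 297 mA
P = VI cos φ = 3.8 × 0.297 × cos(83.6°) = 127 mW

127 mW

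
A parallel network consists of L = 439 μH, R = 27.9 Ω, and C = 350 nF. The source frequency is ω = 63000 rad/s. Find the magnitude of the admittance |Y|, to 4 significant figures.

38.52 mS

X_L = ωL = 27.66 Ω
X_C = 1/(ωC) = 45.35 Ω
Parallel: admittances add. Y = 1/R + 1/(jωL) + jωC
Y = (0.03584 − j0.01411) S
|Y| = 0.03852 S → |Z| = 1/|Y| = 25.96 Ω, ∠Z = −∠Y = 21.48°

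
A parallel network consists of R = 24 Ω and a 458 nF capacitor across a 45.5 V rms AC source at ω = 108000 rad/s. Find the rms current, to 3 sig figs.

X_C = 1/(ωC) = 20.2 Ω
Parallel: admittances add. Y = 1/R + jωC
Y = (0.0417 + j0.0495) S
|Y| = 0.0647 S → |Z| = 1/|Y| = 15.5 Ω, ∠Z = −∠Y = -49.9°
I = V/|Z| = 45.5/15.5 = 2.94 A

2.94 A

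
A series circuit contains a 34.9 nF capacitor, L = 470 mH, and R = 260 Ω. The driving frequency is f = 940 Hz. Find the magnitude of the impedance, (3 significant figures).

2090 Ω

ω = 2πf = 5906 rad/s
X_L = ωL = 2780 Ω
X_C = 1/(ωC) = 4850 Ω
Net reactance X = X_L − X_C = -2080 Ω
Z = 260 − j2080 Ω
|Z| = √(260² + 2080²) = 2090 Ω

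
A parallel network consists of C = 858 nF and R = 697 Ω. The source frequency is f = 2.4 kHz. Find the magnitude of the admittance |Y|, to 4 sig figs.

ω = 2πf = 15080 rad/s
X_C = 1/(ωC) = 77.29 Ω
Parallel: admittances add. Y = 1/R + jωC
Y = (0.001435 + j0.01294) S
|Y| = 0.01302 S → |Z| = 1/|Y| = 76.82 Ω, ∠Z = −∠Y = -83.67°

13.02 mS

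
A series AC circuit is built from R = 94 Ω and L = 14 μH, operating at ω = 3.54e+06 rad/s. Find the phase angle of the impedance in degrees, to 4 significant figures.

X_L = ωL = 49.56 Ω
Z = 94.00 + j49.56 Ω
|Z| = √(94.00² + 49.56²) = 106.3 Ω
∠Z = arctan(49.56/94.00) = 27.80°

27.80°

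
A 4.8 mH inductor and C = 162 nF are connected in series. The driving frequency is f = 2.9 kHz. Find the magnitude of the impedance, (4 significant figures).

ω = 2πf = 18220 rad/s
X_L = ωL = 87.46 Ω
X_C = 1/(ωC) = 338.8 Ω
Net reactance X = X_L − X_C = -251.3 Ω
Z = − j251.3 Ω
|Z| = √(0² + 251.3²) = 251.3 Ω

251.3 Ω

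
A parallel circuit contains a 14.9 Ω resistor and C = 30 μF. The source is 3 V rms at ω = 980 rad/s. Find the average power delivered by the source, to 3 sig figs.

X_C = 1/(ωC) = 34.0 Ω
Parallel: admittances add. Y = 1/R + jωC
Y = (0.0671 + j0.0294) S
|Y| = 0.0733 S → |Z| = 1/|Y| = 13.6 Ω, ∠Z = −∠Y = -23.7°
I = V/|Z| = 220 mA
P = VI cos φ = 3 × 0.220 × cos(-23.7°) = 604 mW

604 mW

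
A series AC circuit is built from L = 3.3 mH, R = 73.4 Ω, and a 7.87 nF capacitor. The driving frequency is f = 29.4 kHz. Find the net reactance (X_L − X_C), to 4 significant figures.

-78.26 Ω

ω = 2πf = 184700 rad/s
X_L = ωL = 609.6 Ω
X_C = 1/(ωC) = 687.9 Ω
X = 609.6 − 687.9 = -78.26 Ω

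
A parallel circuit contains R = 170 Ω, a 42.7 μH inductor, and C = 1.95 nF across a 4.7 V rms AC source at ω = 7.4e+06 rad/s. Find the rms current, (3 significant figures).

X_L = ωL = 316 Ω
X_C = 1/(ωC) = 69.3 Ω
Parallel: admittances add. Y = 1/R + 1/(jωL) + jωC
Y = (0.00588 + j0.0113) S
|Y| = 0.0127 S → |Z| = 1/|Y| = 78.7 Ω, ∠Z = −∠Y = -62.4°
I = V/|Z| = 4.7/78.7 = 59.7 mA

59.7 mA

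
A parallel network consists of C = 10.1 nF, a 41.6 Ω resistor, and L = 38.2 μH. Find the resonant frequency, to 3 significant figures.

256 kHz

ω₀ = 1/√(LC) = 1/√(3.82e-05 × 1.01e-08) = 1.61e+06 rad/s
f₀ = ω₀/(2π) = 256 kHz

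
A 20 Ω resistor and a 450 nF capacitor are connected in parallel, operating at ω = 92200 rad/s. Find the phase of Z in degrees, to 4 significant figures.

X_C = 1/(ωC) = 24.10 Ω
Parallel: admittances add. Y = 1/R + jωC
Y = (0.05000 + j0.04149) S
|Y| = 0.06497 S → |Z| = 1/|Y| = 15.39 Ω, ∠Z = −∠Y = -39.69°

-39.69°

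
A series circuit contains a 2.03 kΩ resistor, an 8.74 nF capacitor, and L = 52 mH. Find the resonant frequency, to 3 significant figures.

ω₀ = 1/√(LC) = 1/√(0.052 × 8.74e-09) = 46910 rad/s
f₀ = ω₀/(2π) = 7.47 kHz

7.47 kHz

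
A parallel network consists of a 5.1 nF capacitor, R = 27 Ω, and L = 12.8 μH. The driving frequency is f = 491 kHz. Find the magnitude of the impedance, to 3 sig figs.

ω = 2πf = 3.085e+06 rad/s
X_L = ωL = 39.5 Ω
X_C = 1/(ωC) = 63.6 Ω
Parallel: admittances add. Y = 1/R + 1/(jωL) + jωC
Y = (0.0370 − j0.00959) S
|Y| = 0.0383 S → |Z| = 1/|Y| = 26.1 Ω, ∠Z = −∠Y = 14.5°

26.1 Ω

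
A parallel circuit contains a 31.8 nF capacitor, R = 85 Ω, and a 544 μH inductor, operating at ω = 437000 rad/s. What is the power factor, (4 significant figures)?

X_L = ωL = 237.7 Ω
X_C = 1/(ωC) = 71.96 Ω
Parallel: admittances add. Y = 1/R + 1/(jωL) + jωC
Y = (0.01176 + j0.009690) S
|Y| = 0.01524 S → |Z| = 1/|Y| = 65.61 Ω, ∠Z = −∠Y = -39.48°
cos φ = cos(-39.48°) = 0.7719

0.7719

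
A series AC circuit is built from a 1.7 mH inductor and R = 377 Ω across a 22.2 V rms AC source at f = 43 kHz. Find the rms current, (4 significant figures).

ω = 2πf = 270200 rad/s
X_L = ωL = 459.3 Ω
Z = 377.0 + j459.3 Ω
|Z| = √(377.0² + 459.3²) = 594.2 Ω
I = V/|Z| = 22.2/594.2 = 37.36 mA

37.36 mA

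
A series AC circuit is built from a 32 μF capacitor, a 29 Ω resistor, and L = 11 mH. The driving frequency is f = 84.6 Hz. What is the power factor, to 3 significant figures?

0.480

ω = 2πf = 531.6 rad/s
X_L = ωL = 5.85 Ω
X_C = 1/(ωC) = 58.8 Ω
Net reactance X = X_L − X_C = -52.9 Ω
Z = 29.0 − j52.9 Ω
|Z| = √(29.0² + 52.9²) = 60.4 Ω
∠Z = arctan(-52.9/29.0) = -61.3°
cos φ = cos(-61.3°) = 0.480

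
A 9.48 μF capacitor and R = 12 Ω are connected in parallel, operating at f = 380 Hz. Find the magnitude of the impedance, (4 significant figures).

11.58 Ω

ω = 2πf = 2388 rad/s
X_C = 1/(ωC) = 44.18 Ω
Parallel: admittances add. Y = 1/R + jωC
Y = (0.08333 + j0.02263) S
|Y| = 0.08635 S → |Z| = 1/|Y| = 11.58 Ω, ∠Z = −∠Y = -15.20°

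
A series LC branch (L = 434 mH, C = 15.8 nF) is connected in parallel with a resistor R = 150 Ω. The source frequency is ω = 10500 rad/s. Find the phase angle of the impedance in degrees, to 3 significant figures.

-5.82°

X_L = ωL = 4560 Ω
X_C = 1/(ωC) = 6030 Ω
Branch 1: Z₁ = R = 150 Ω
Branch 2 (series LC): Z₂ = j(X_L − X_C) = −j1470 Ω
Parallel: Z = Z₁Z₂/(Z₁+Z₂), |Z| = 149 Ω, ∠Z = -5.82°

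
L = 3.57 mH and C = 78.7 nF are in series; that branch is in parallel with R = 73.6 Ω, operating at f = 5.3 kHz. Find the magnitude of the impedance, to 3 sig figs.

ω = 2πf = 33300 rad/s
X_L = ωL = 119 Ω
X_C = 1/(ωC) = 382 Ω
Branch 1: Z₁ = R = 73.6 Ω
Branch 2 (series LC): Z₂ = j(X_L − X_C) = −j263 Ω
Parallel: Z = Z₁Z₂/(Z₁+Z₂), |Z| = 70.9 Ω, ∠Z = -15.7°

70.9 Ω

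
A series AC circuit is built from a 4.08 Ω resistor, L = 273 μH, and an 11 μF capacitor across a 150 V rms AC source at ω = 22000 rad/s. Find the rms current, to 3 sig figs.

X_L = ωL = 6.01 Ω
X_C = 1/(ωC) = 4.13 Ω
Net reactance X = X_L − X_C = 1.87 Ω
Z = 4.08 + j1.87 Ω
|Z| = √(4.08² + 1.87²) = 4.49 Ω
I = V/|Z| = 150/4.49 = 33.4 A

33.4 A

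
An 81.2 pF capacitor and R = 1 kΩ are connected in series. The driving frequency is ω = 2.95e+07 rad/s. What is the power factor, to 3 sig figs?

X_C = 1/(ωC) = 417 Ω
Z = 1000 − j417 Ω
|Z| = √(1000² + 417²) = 1080 Ω
∠Z = arctan(-417/1000) = -22.7°
cos φ = cos(-22.7°) = 0.923

0.923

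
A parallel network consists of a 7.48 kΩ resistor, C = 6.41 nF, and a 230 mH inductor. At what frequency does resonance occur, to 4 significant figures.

4.145 kHz

ω₀ = 1/√(LC) = 1/√(0.23 × 6.41e-09) = 26040 rad/s
f₀ = ω₀/(2π) = 4.145 kHz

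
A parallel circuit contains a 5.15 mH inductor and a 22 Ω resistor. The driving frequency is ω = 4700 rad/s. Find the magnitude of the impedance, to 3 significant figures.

X_L = ωL = 24.2 Ω
Parallel: admittances add. Y = 1/R + 1/(jωL)
Y = (0.0455 − j0.0413) S
|Y| = 0.0614 S → |Z| = 1/|Y| = 16.3 Ω, ∠Z = −∠Y = 42.3°

16.3 Ω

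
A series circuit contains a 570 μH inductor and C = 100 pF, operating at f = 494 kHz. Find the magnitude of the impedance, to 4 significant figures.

1453 Ω

ω = 2πf = 3.104e+06 rad/s
X_L = ωL = 1769 Ω
X_C = 1/(ωC) = 3222 Ω
Net reactance X = X_L − X_C = -1453 Ω
Z = − j1453 Ω
|Z| = √(0² + 1453²) = 1453 Ω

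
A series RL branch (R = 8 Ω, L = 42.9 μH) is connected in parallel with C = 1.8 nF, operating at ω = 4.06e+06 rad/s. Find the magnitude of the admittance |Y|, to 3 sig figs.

X_L = ωL = 174 Ω
X_C = 1/(ωC) = 137 Ω
Branch 1 (R+jX_L): Z₁ = 8.00 + j174 Ω, |Z₁| = 174 Ω
Branch 2 (−jX_C): Z₂ = −j137 Ω
Parallel: Z = Z₁Z₂/(Z₁+Z₂), |Z| = 625 Ω, ∠Z = -80.5°
|Y| = 1/|Z| = 1.60 mS

1.60 mS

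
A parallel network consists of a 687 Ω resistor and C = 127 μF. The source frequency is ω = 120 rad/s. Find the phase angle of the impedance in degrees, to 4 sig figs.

-84.54°

X_C = 1/(ωC) = 65.62 Ω
Parallel: admittances add. Y = 1/R + jωC
Y = (0.001456 + j0.01524) S
|Y| = 0.01531 S → |Z| = 1/|Y| = 65.32 Ω, ∠Z = −∠Y = -84.54°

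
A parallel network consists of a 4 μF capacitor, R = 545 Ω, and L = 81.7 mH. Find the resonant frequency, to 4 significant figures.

278.4 Hz

ω₀ = 1/√(LC) = 1/√(0.0817 × 4e-06) = 1749 rad/s
f₀ = ω₀/(2π) = 278.4 Hz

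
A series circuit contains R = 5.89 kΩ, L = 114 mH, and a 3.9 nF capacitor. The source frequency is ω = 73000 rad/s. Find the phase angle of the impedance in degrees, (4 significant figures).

X_L = ωL = 8322 Ω
X_C = 1/(ωC) = 3512 Ω
Net reactance X = X_L − X_C = 4810 Ω
Z = 5890 + j4810 Ω
|Z| = √(5890² + 4810²) = 7604 Ω
∠Z = arctan(4810/5890) = 39.23°

39.23°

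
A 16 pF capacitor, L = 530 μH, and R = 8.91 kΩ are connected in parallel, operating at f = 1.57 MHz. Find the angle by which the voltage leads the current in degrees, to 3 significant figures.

ω = 2πf = 9.865e+06 rad/s
X_L = ωL = 5230 Ω
X_C = 1/(ωC) = 6340 Ω
Parallel: admittances add. Y = 1/R + 1/(jωL) + jωC
Y = (0.000112 − j3.34e-05) S
|Y| = 0.000117 S → |Z| = 1/|Y| = 8540 Ω, ∠Z = −∠Y = 16.6°

16.6°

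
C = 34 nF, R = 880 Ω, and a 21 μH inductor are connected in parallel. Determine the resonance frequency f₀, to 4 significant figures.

ω₀ = 1/√(LC) = 1/√(2.1e-05 × 3.4e-08) = 1.183e+06 rad/s
f₀ = ω₀/(2π) = 188.4 kHz

188.4 kHz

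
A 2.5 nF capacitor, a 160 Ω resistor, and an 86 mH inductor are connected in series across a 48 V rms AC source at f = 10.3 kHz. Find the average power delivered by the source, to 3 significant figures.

913 mW

ω = 2πf = 64720 rad/s
X_L = ωL = 5570 Ω
X_C = 1/(ωC) = 6180 Ω
Net reactance X = X_L − X_C = -615 Ω
Z = 160 − j615 Ω
|Z| = √(160² + 615²) = 636 Ω
∠Z = arctan(-615/160) = -75.4°
I = V/|Z| = 75.5 mA
P = VI cos φ = 48 × 0.0755 × cos(-75.4°) = 913 mW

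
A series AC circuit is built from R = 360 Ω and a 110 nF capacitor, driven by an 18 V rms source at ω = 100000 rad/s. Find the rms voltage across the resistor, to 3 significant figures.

X_C = 1/(ωC) = 90.9 Ω
Z = 360 − j90.9 Ω
|Z| = √(360² + 90.9²) = 371 Ω
I = V/|Z| = 48.5 mA
V_R = I·|Z_R| = 0.0485 × 360 = 17.5 V

17.5 V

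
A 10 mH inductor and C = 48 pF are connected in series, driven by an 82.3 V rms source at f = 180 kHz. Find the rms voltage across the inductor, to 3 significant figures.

ω = 2πf = 1.131e+06 rad/s
X_L = ωL = 11300 Ω
X_C = 1/(ωC) = 18400 Ω
Net reactance X = X_L − X_C = -7110 Ω
Z = − j7110 Ω
|Z| = √(0² + 7110²) = 7110 Ω
I = V/|Z| = 11.6 mA
V_L = I·|Z_L| = 0.0116 × 11300 = 131 V

131 V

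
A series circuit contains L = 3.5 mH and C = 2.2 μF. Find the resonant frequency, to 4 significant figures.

ω₀ = 1/√(LC) = 1/√(0.0035 × 2.2e-06) = 11400 rad/s
f₀ = ω₀/(2π) = 1.814 kHz

1.814 kHz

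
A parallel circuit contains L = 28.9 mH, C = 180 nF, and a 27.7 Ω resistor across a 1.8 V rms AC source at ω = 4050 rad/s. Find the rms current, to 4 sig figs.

66.49 mA

X_L = ωL = 117.0 Ω
X_C = 1/(ωC) = 1372 Ω
Parallel: admittances add. Y = 1/R + 1/(jωL) + jωC
Y = (0.03610 − j0.007815) S
|Y| = 0.03694 S → |Z| = 1/|Y| = 27.07 Ω, ∠Z = −∠Y = 12.21°
I = V/|Z| = 1.8/27.07 = 66.49 mA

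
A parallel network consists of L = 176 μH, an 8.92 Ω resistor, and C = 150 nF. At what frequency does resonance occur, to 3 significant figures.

ω₀ = 1/√(LC) = 1/√(0.000176 × 1.5e-07) = 194600 rad/s
f₀ = ω₀/(2π) = 31.0 kHz

31.0 kHz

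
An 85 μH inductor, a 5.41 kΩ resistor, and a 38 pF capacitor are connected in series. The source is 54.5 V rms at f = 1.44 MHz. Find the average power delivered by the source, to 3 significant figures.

ω = 2πf = 9.048e+06 rad/s
X_L = ωL = 769 Ω
X_C = 1/(ωC) = 2910 Ω
Net reactance X = X_L − X_C = -2140 Ω
Z = 5410 − j2140 Ω
|Z| = √(5410² + 2140²) = 5820 Ω
∠Z = arctan(-2140/5410) = -21.6°
I = V/|Z| = 9.37 mA
P = VI cos φ = 54.5 × 0.00937 × cos(-21.6°) = 475 mW

475 mW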